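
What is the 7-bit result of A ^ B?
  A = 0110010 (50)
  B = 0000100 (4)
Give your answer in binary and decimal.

Apply ^ to each column (1 where bits differ):
  0110010
^ 0000100
---------
  0110110

Answer: 0110110 (54)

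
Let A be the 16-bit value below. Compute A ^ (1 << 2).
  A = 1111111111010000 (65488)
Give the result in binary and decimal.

Mask = 1 << 2 = 0000000000000100
Bit 2 of A is 0; XOR with the mask flips it to 1.
  1111111111010000
^ 0000000000000100
------------------
  1111111111010100

Answer: 1111111111010100 (65492)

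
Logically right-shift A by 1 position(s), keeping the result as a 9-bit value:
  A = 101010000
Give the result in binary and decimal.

Logical shift right by 1: drop the bottom 1 bit(s), prepend 1 zero(s) on the left.
  101010000  ->  keep [10101000], discard [0], prepend 0
= 010101000

Answer: 010101000 (168)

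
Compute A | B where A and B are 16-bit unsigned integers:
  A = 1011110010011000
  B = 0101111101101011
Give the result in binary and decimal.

Apply | to each column (1 where either bit is 1):
  1011110010011000
| 0101111101101011
------------------
  1111111111111011

Answer: 1111111111111011 (65531)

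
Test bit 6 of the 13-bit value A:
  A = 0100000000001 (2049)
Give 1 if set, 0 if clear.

Bit 6 is the 7th from the right.
  0100000000001
        ^
That bit is 0.

Answer: 0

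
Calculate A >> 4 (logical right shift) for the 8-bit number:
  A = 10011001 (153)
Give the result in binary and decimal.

Logical shift right by 4: drop the bottom 4 bit(s), prepend 4 zero(s) on the left.
  10011001  ->  keep [1001], discard [1001], prepend 0000
= 00001001

Answer: 00001001 (9)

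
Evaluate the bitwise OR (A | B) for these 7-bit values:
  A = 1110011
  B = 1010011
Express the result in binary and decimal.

Apply | to each column (1 where either bit is 1):
  1110011
| 1010011
---------
  1110011

Answer: 1110011 (115)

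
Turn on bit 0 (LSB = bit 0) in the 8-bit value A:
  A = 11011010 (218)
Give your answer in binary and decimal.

Mask = 1 << 0 = 00000001
Bit 0 of A is 0, so OR-ing with the mask flips it to 1.
  11011010
| 00000001
----------
  11011011

Answer: 11011011 (219)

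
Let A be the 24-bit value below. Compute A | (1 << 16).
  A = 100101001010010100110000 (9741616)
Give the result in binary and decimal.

Mask = 1 << 16 = 000000010000000000000000
Bit 16 of A is 0, so OR-ing with the mask flips it to 1.
  100101001010010100110000
| 000000010000000000000000
--------------------------
  100101011010010100110000

Answer: 100101011010010100110000 (9807152)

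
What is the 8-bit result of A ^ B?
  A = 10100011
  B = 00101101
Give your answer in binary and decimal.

Apply ^ to each column (1 where bits differ):
  10100011
^ 00101101
----------
  10001110

Answer: 10001110 (142)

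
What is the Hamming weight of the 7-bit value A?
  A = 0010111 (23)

0010111
1-bits at positions (from bit 0 = LSB): 0, 1, 2, 4
Count = 4

Answer: 4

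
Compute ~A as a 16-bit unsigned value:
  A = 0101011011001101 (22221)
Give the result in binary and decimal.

Flip each bit (0->1, 1->0):
  0101011011001101
  1010100100110010

Answer: 1010100100110010 (43314)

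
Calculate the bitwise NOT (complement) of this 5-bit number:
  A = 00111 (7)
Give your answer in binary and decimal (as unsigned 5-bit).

Flip each bit (0->1, 1->0):
  00111
  11000

Answer: 11000 (24)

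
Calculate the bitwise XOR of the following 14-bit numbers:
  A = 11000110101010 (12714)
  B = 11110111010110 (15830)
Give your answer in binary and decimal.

Apply ^ to each column (1 where bits differ):
  11000110101010
^ 11110111010110
----------------
  00110001111100

Answer: 00110001111100 (3196)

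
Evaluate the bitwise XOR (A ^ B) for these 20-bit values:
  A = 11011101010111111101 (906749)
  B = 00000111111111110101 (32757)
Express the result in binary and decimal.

Apply ^ to each column (1 where bits differ):
  11011101010111111101
^ 00000111111111110101
----------------------
  11011010101000001000

Answer: 11011010101000001000 (895496)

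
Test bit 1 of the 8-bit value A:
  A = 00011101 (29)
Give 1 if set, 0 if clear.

Bit 1 is the 2nd from the right.
  00011101
        ^
That bit is 0.

Answer: 0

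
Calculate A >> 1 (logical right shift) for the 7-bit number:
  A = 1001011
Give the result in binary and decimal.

Logical shift right by 1: drop the bottom 1 bit(s), prepend 1 zero(s) on the left.
  1001011  ->  keep [100101], discard [1], prepend 0
= 0100101

Answer: 0100101 (37)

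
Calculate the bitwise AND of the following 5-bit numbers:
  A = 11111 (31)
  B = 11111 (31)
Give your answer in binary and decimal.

Apply & to each column (1 only where both bits are 1):
  11111
& 11111
-------
  11111

Answer: 11111 (31)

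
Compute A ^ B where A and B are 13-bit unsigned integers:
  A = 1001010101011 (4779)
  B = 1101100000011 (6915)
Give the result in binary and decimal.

Apply ^ to each column (1 where bits differ):
  1001010101011
^ 1101100000011
---------------
  0100110101000

Answer: 0100110101000 (2472)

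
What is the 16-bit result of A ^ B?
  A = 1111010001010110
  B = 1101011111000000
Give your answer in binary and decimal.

Apply ^ to each column (1 where bits differ):
  1111010001010110
^ 1101011111000000
------------------
  0010001110010110

Answer: 0010001110010110 (9110)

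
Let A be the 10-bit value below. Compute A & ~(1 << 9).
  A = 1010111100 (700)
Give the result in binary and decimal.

Mask = ~(1 << 9) = 0111111111
Bit 9 of A is 1, so AND-ing with the mask clears it to 0.
  1010111100
& 0111111111
------------
  0010111100

Answer: 0010111100 (188)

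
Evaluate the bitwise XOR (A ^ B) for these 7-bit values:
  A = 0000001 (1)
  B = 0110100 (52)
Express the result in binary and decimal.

Apply ^ to each column (1 where bits differ):
  0000001
^ 0110100
---------
  0110101

Answer: 0110101 (53)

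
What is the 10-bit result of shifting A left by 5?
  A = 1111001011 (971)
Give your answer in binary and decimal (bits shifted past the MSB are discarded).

Shift left by 5: drop the top 5 bit(s), append 5 zero(s) on the right.
  1111001011  ->  discard [11110], keep [01011], append 00000
= 0101100000

Answer: 0101100000 (352)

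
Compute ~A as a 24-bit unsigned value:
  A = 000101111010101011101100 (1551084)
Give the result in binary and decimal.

Flip each bit (0->1, 1->0):
  000101111010101011101100
  111010000101010100010011

Answer: 111010000101010100010011 (15226131)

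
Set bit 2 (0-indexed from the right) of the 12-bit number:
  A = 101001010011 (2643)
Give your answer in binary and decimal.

Mask = 1 << 2 = 000000000100
Bit 2 of A is 0, so OR-ing with the mask flips it to 1.
  101001010011
| 000000000100
--------------
  101001010111

Answer: 101001010111 (2647)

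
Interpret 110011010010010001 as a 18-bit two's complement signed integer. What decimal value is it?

MSB is 1, so the value is negative. Find the magnitude:
1. Invert bits:  001100101101101110
2. Add 1:        001100101101101111  = 52079
3. Apply sign:   -52079

Answer: -52079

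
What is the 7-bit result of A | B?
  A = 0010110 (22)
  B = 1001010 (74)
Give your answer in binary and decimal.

Apply | to each column (1 where either bit is 1):
  0010110
| 1001010
---------
  1011110

Answer: 1011110 (94)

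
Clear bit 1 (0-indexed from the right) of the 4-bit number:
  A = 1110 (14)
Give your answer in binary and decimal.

Mask = ~(1 << 1) = 1101
Bit 1 of A is 1, so AND-ing with the mask clears it to 0.
  1110
& 1101
------
  1100

Answer: 1100 (12)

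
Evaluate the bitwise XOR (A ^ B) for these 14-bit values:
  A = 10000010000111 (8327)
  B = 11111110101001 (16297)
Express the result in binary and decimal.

Apply ^ to each column (1 where bits differ):
  10000010000111
^ 11111110101001
----------------
  01111100101110

Answer: 01111100101110 (7982)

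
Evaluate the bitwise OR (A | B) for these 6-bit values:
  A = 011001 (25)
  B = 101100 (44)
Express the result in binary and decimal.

Apply | to each column (1 where either bit is 1):
  011001
| 101100
--------
  111101

Answer: 111101 (61)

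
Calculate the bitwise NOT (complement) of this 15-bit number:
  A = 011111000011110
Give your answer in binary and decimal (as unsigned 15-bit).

Flip each bit (0->1, 1->0):
  011111000011110
  100000111100001

Answer: 100000111100001 (16865)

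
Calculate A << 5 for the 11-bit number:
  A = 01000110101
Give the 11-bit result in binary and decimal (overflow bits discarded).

Shift left by 5: drop the top 5 bit(s), append 5 zero(s) on the right.
  01000110101  ->  discard [01000], keep [110101], append 00000
= 11010100000

Answer: 11010100000 (1696)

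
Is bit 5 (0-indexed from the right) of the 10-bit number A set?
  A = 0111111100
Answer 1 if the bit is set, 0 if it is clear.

Bit 5 is the 6th from the right.
  0111111100
      ^
That bit is 1.

Answer: 1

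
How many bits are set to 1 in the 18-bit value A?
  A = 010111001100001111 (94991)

010111001100001111
1-bits at positions (from bit 0 = LSB): 0, 1, 2, 3, 8, 9, 12, 13, 14, 16
Count = 10

Answer: 10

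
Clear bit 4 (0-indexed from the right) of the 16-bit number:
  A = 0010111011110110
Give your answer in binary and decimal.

Mask = ~(1 << 4) = 1111111111101111
Bit 4 of A is 1, so AND-ing with the mask clears it to 0.
  0010111011110110
& 1111111111101111
------------------
  0010111011100110

Answer: 0010111011100110 (12006)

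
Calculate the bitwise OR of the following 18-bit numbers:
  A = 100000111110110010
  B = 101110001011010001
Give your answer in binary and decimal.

Apply | to each column (1 where either bit is 1):
  100000111110110010
| 101110001011010001
--------------------
  101110111111110011

Answer: 101110111111110011 (192499)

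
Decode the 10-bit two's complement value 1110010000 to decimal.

MSB is 1, so the value is negative. Find the magnitude:
1. Invert bits:  0001101111
2. Add 1:        0001110000  = 112
3. Apply sign:   -112

Answer: -112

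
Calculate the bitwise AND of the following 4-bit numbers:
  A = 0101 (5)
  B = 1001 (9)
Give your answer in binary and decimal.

Apply & to each column (1 only where both bits are 1):
  0101
& 1001
------
  0001

Answer: 0001 (1)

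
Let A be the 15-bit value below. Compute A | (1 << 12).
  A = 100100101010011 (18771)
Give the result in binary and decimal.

Mask = 1 << 12 = 001000000000000
Bit 12 of A is 0, so OR-ing with the mask flips it to 1.
  100100101010011
| 001000000000000
-----------------
  101100101010011

Answer: 101100101010011 (22867)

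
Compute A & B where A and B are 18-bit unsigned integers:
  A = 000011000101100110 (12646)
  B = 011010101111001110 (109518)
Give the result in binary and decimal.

Apply & to each column (1 only where both bits are 1):
  000011000101100110
& 011010101111001110
--------------------
  000010000101000110

Answer: 000010000101000110 (8518)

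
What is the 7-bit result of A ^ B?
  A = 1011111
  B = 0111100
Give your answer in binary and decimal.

Apply ^ to each column (1 where bits differ):
  1011111
^ 0111100
---------
  1100011

Answer: 1100011 (99)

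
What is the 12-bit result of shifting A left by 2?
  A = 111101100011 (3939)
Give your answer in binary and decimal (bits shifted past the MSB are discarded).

Shift left by 2: drop the top 2 bit(s), append 2 zero(s) on the right.
  111101100011  ->  discard [11], keep [1101100011], append 00
= 110110001100

Answer: 110110001100 (3468)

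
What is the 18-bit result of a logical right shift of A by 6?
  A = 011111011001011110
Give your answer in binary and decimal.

Logical shift right by 6: drop the bottom 6 bit(s), prepend 6 zero(s) on the left.
  011111011001011110  ->  keep [011111011001], discard [011110], prepend 000000
= 000000011111011001

Answer: 000000011111011001 (2009)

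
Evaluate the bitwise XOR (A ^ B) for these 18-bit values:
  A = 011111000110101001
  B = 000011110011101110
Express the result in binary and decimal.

Apply ^ to each column (1 where bits differ):
  011111000110101001
^ 000011110011101110
--------------------
  011100110101000111

Answer: 011100110101000111 (118087)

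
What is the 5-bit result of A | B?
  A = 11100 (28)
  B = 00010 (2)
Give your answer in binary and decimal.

Apply | to each column (1 where either bit is 1):
  11100
| 00010
-------
  11110

Answer: 11110 (30)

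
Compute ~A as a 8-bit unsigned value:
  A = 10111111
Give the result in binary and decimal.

Flip each bit (0->1, 1->0):
  10111111
  01000000

Answer: 01000000 (64)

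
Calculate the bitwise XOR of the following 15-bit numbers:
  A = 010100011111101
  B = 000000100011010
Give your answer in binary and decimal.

Apply ^ to each column (1 where bits differ):
  010100011111101
^ 000000100011010
-----------------
  010100111100111

Answer: 010100111100111 (10727)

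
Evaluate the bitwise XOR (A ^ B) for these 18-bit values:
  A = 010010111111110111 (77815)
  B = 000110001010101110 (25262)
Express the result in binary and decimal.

Apply ^ to each column (1 where bits differ):
  010010111111110111
^ 000110001010101110
--------------------
  010100110101011001

Answer: 010100110101011001 (85337)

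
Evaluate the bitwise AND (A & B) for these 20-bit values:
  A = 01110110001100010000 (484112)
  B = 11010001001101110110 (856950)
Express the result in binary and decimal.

Apply & to each column (1 only where both bits are 1):
  01110110001100010000
& 11010001001101110110
----------------------
  01010000001100010000

Answer: 01010000001100010000 (328464)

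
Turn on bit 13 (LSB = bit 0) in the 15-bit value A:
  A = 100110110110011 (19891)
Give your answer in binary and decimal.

Mask = 1 << 13 = 010000000000000
Bit 13 of A is 0, so OR-ing with the mask flips it to 1.
  100110110110011
| 010000000000000
-----------------
  110110110110011

Answer: 110110110110011 (28083)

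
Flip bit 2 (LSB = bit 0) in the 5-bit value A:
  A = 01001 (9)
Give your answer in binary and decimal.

Mask = 1 << 2 = 00100
Bit 2 of A is 0; XOR with the mask flips it to 1.
  01001
^ 00100
-------
  01101

Answer: 01101 (13)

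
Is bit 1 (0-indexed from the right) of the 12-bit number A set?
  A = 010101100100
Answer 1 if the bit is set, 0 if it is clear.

Bit 1 is the 2nd from the right.
  010101100100
            ^
That bit is 0.

Answer: 0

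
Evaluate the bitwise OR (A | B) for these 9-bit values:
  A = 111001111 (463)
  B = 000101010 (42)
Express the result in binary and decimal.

Apply | to each column (1 where either bit is 1):
  111001111
| 000101010
-----------
  111101111

Answer: 111101111 (495)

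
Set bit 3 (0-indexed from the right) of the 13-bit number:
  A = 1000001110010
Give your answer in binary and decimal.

Mask = 1 << 3 = 0000000001000
Bit 3 of A is 0, so OR-ing with the mask flips it to 1.
  1000001110010
| 0000000001000
---------------
  1000001111010

Answer: 1000001111010 (4218)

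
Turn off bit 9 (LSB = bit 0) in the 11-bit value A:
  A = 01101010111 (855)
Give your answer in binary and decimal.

Mask = ~(1 << 9) = 10111111111
Bit 9 of A is 1, so AND-ing with the mask clears it to 0.
  01101010111
& 10111111111
-------------
  00101010111

Answer: 00101010111 (343)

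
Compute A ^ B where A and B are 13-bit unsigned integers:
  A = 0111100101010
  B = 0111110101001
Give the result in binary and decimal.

Apply ^ to each column (1 where bits differ):
  0111100101010
^ 0111110101001
---------------
  0000010000011

Answer: 0000010000011 (131)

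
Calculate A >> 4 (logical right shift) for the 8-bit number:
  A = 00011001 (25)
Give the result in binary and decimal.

Logical shift right by 4: drop the bottom 4 bit(s), prepend 4 zero(s) on the left.
  00011001  ->  keep [0001], discard [1001], prepend 0000
= 00000001

Answer: 00000001 (1)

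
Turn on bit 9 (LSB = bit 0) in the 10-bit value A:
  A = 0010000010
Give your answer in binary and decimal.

Mask = 1 << 9 = 1000000000
Bit 9 of A is 0, so OR-ing with the mask flips it to 1.
  0010000010
| 1000000000
------------
  1010000010

Answer: 1010000010 (642)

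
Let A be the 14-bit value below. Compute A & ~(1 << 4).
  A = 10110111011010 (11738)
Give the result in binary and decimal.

Mask = ~(1 << 4) = 11111111101111
Bit 4 of A is 1, so AND-ing with the mask clears it to 0.
  10110111011010
& 11111111101111
----------------
  10110111001010

Answer: 10110111001010 (11722)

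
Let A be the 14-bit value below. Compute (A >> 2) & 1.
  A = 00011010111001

Bit 2 is the 3rd from the right.
  00011010111001
             ^
That bit is 0.

Answer: 0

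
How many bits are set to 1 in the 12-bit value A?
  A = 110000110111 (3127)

110000110111
1-bits at positions (from bit 0 = LSB): 0, 1, 2, 4, 5, 10, 11
Count = 7

Answer: 7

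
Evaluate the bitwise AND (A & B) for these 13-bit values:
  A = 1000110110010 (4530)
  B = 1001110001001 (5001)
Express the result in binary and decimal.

Apply & to each column (1 only where both bits are 1):
  1000110110010
& 1001110001001
---------------
  1000110000000

Answer: 1000110000000 (4480)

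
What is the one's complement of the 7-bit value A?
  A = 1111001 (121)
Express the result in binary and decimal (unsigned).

Flip each bit (0->1, 1->0):
  1111001
  0000110

Answer: 0000110 (6)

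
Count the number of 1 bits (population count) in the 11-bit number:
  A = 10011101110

10011101110
1-bits at positions (from bit 0 = LSB): 1, 2, 3, 5, 6, 7, 10
Count = 7

Answer: 7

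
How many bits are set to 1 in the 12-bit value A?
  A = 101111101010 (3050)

101111101010
1-bits at positions (from bit 0 = LSB): 1, 3, 5, 6, 7, 8, 9, 11
Count = 8

Answer: 8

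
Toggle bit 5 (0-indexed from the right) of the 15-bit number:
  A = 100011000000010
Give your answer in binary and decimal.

Mask = 1 << 5 = 000000000100000
Bit 5 of A is 0; XOR with the mask flips it to 1.
  100011000000010
^ 000000000100000
-----------------
  100011000100010

Answer: 100011000100010 (17954)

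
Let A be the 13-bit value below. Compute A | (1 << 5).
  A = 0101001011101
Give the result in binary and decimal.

Mask = 1 << 5 = 0000000100000
Bit 5 of A is 0, so OR-ing with the mask flips it to 1.
  0101001011101
| 0000000100000
---------------
  0101001111101

Answer: 0101001111101 (2685)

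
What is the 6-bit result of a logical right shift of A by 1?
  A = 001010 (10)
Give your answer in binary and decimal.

Logical shift right by 1: drop the bottom 1 bit(s), prepend 1 zero(s) on the left.
  001010  ->  keep [00101], discard [0], prepend 0
= 000101

Answer: 000101 (5)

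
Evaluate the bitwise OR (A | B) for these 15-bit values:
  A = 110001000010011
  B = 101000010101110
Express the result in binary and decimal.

Apply | to each column (1 where either bit is 1):
  110001000010011
| 101000010101110
-----------------
  111001010111111

Answer: 111001010111111 (29375)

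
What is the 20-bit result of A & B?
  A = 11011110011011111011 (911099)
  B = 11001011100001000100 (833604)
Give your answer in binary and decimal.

Apply & to each column (1 only where both bits are 1):
  11011110011011111011
& 11001011100001000100
----------------------
  11001010000001000000

Answer: 11001010000001000000 (827456)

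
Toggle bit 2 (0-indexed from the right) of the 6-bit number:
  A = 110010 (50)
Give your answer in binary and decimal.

Mask = 1 << 2 = 000100
Bit 2 of A is 0; XOR with the mask flips it to 1.
  110010
^ 000100
--------
  110110

Answer: 110110 (54)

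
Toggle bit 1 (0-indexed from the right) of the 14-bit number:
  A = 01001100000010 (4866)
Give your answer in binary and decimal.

Mask = 1 << 1 = 00000000000010
Bit 1 of A is 1; XOR with the mask flips it to 0.
  01001100000010
^ 00000000000010
----------------
  01001100000000

Answer: 01001100000000 (4864)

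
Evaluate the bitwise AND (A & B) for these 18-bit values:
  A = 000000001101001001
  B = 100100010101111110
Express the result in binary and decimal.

Apply & to each column (1 only where both bits are 1):
  000000001101001001
& 100100010101111110
--------------------
  000000000101001000

Answer: 000000000101001000 (328)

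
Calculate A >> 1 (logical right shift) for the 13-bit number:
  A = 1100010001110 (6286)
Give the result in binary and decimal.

Logical shift right by 1: drop the bottom 1 bit(s), prepend 1 zero(s) on the left.
  1100010001110  ->  keep [110001000111], discard [0], prepend 0
= 0110001000111

Answer: 0110001000111 (3143)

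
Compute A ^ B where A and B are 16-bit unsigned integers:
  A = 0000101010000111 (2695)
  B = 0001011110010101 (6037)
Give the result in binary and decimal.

Apply ^ to each column (1 where bits differ):
  0000101010000111
^ 0001011110010101
------------------
  0001110100010010

Answer: 0001110100010010 (7442)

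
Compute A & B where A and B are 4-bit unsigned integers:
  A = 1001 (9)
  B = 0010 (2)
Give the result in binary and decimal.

Apply & to each column (1 only where both bits are 1):
  1001
& 0010
------
  0000

Answer: 0000 (0)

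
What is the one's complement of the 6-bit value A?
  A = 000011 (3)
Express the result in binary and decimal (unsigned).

Flip each bit (0->1, 1->0):
  000011
  111100

Answer: 111100 (60)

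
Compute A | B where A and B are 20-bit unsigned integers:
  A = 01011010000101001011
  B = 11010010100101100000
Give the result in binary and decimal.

Apply | to each column (1 where either bit is 1):
  01011010000101001011
| 11010010100101100000
----------------------
  11011010100101101011

Answer: 11011010100101101011 (895339)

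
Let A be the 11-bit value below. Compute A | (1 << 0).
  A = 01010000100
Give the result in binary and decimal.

Mask = 1 << 0 = 00000000001
Bit 0 of A is 0, so OR-ing with the mask flips it to 1.
  01010000100
| 00000000001
-------------
  01010000101

Answer: 01010000101 (645)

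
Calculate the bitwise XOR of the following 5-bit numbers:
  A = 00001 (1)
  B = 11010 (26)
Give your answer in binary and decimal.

Apply ^ to each column (1 where bits differ):
  00001
^ 11010
-------
  11011

Answer: 11011 (27)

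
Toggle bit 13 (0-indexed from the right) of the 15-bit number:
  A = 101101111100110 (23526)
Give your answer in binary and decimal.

Mask = 1 << 13 = 010000000000000
Bit 13 of A is 0; XOR with the mask flips it to 1.
  101101111100110
^ 010000000000000
-----------------
  111101111100110

Answer: 111101111100110 (31718)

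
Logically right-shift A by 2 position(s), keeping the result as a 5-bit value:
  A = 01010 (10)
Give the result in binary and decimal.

Logical shift right by 2: drop the bottom 2 bit(s), prepend 2 zero(s) on the left.
  01010  ->  keep [010], discard [10], prepend 00
= 00010

Answer: 00010 (2)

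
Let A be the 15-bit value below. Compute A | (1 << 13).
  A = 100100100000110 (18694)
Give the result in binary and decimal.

Mask = 1 << 13 = 010000000000000
Bit 13 of A is 0, so OR-ing with the mask flips it to 1.
  100100100000110
| 010000000000000
-----------------
  110100100000110

Answer: 110100100000110 (26886)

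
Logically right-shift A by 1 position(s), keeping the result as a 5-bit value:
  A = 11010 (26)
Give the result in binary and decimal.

Logical shift right by 1: drop the bottom 1 bit(s), prepend 1 zero(s) on the left.
  11010  ->  keep [1101], discard [0], prepend 0
= 01101

Answer: 01101 (13)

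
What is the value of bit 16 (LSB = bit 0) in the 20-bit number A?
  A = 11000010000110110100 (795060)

Bit 16 is the 17th from the right.
  11000010000110110100
     ^
That bit is 0.

Answer: 0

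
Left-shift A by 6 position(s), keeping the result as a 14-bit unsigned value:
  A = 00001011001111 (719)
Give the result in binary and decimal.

Shift left by 6: drop the top 6 bit(s), append 6 zero(s) on the right.
  00001011001111  ->  discard [000010], keep [11001111], append 000000
= 11001111000000

Answer: 11001111000000 (13248)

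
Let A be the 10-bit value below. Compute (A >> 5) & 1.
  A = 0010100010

Bit 5 is the 6th from the right.
  0010100010
      ^
That bit is 1.

Answer: 1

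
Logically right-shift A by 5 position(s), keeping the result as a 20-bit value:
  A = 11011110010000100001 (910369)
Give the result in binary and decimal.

Logical shift right by 5: drop the bottom 5 bit(s), prepend 5 zero(s) on the left.
  11011110010000100001  ->  keep [110111100100001], discard [00001], prepend 00000
= 00000110111100100001

Answer: 00000110111100100001 (28449)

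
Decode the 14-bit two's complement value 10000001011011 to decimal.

MSB is 1, so the value is negative. Find the magnitude:
1. Invert bits:  01111110100100
2. Add 1:        01111110100101  = 8101
3. Apply sign:   -8101

Answer: -8101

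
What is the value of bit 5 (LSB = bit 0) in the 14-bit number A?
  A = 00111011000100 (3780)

Bit 5 is the 6th from the right.
  00111011000100
          ^
That bit is 0.

Answer: 0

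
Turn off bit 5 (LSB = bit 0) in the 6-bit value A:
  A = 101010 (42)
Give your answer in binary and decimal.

Mask = ~(1 << 5) = 011111
Bit 5 of A is 1, so AND-ing with the mask clears it to 0.
  101010
& 011111
--------
  001010

Answer: 001010 (10)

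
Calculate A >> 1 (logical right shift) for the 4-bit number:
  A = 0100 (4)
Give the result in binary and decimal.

Logical shift right by 1: drop the bottom 1 bit(s), prepend 1 zero(s) on the left.
  0100  ->  keep [010], discard [0], prepend 0
= 0010

Answer: 0010 (2)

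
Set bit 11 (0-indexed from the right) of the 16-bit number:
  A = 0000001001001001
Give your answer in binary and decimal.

Mask = 1 << 11 = 0000100000000000
Bit 11 of A is 0, so OR-ing with the mask flips it to 1.
  0000001001001001
| 0000100000000000
------------------
  0000101001001001

Answer: 0000101001001001 (2633)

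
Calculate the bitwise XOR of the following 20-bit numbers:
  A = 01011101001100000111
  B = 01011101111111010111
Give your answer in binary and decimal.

Apply ^ to each column (1 where bits differ):
  01011101001100000111
^ 01011101111111010111
----------------------
  00000000110011010000

Answer: 00000000110011010000 (3280)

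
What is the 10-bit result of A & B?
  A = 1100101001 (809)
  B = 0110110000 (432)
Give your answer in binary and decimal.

Apply & to each column (1 only where both bits are 1):
  1100101001
& 0110110000
------------
  0100100000

Answer: 0100100000 (288)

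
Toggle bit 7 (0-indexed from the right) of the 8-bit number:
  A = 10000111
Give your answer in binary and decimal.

Mask = 1 << 7 = 10000000
Bit 7 of A is 1; XOR with the mask flips it to 0.
  10000111
^ 10000000
----------
  00000111

Answer: 00000111 (7)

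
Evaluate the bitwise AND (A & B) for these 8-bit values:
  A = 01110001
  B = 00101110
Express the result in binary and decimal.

Apply & to each column (1 only where both bits are 1):
  01110001
& 00101110
----------
  00100000

Answer: 00100000 (32)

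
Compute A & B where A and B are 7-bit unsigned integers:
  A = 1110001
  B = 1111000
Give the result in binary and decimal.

Apply & to each column (1 only where both bits are 1):
  1110001
& 1111000
---------
  1110000

Answer: 1110000 (112)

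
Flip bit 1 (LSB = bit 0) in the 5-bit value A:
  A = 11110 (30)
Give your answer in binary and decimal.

Mask = 1 << 1 = 00010
Bit 1 of A is 1; XOR with the mask flips it to 0.
  11110
^ 00010
-------
  11100

Answer: 11100 (28)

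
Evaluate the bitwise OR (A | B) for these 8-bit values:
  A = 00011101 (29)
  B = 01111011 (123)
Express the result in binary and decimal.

Apply | to each column (1 where either bit is 1):
  00011101
| 01111011
----------
  01111111

Answer: 01111111 (127)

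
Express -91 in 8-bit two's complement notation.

1. Binary of +91:  01011011
2. Invert bits:     10100100
3. Add 1:           10100101

Answer: 10100101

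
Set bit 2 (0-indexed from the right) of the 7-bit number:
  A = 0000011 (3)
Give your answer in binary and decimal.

Mask = 1 << 2 = 0000100
Bit 2 of A is 0, so OR-ing with the mask flips it to 1.
  0000011
| 0000100
---------
  0000111

Answer: 0000111 (7)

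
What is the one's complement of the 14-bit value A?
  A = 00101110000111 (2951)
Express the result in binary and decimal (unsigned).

Flip each bit (0->1, 1->0):
  00101110000111
  11010001111000

Answer: 11010001111000 (13432)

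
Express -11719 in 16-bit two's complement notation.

1. Binary of +11719:  0010110111000111
2. Invert bits:     1101001000111000
3. Add 1:           1101001000111001

Answer: 1101001000111001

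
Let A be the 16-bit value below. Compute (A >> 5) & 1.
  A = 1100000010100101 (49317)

Bit 5 is the 6th from the right.
  1100000010100101
            ^
That bit is 1.

Answer: 1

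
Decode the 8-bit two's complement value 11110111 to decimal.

MSB is 1, so the value is negative. Find the magnitude:
1. Invert bits:  00001000
2. Add 1:        00001001  = 9
3. Apply sign:   -9

Answer: -9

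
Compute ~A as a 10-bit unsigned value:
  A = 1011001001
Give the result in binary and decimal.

Flip each bit (0->1, 1->0):
  1011001001
  0100110110

Answer: 0100110110 (310)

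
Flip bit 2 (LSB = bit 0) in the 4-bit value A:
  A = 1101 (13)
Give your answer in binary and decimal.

Mask = 1 << 2 = 0100
Bit 2 of A is 1; XOR with the mask flips it to 0.
  1101
^ 0100
------
  1001

Answer: 1001 (9)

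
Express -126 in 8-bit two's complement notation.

1. Binary of +126:  01111110
2. Invert bits:     10000001
3. Add 1:           10000010

Answer: 10000010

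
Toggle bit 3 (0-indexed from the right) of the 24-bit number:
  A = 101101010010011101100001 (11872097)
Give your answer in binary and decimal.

Mask = 1 << 3 = 000000000000000000001000
Bit 3 of A is 0; XOR with the mask flips it to 1.
  101101010010011101100001
^ 000000000000000000001000
--------------------------
  101101010010011101101001

Answer: 101101010010011101101001 (11872105)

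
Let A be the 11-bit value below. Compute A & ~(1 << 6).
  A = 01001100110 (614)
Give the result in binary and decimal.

Mask = ~(1 << 6) = 11110111111
Bit 6 of A is 1, so AND-ing with the mask clears it to 0.
  01001100110
& 11110111111
-------------
  01000100110

Answer: 01000100110 (550)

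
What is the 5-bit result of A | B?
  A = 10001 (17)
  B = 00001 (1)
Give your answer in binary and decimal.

Apply | to each column (1 where either bit is 1):
  10001
| 00001
-------
  10001

Answer: 10001 (17)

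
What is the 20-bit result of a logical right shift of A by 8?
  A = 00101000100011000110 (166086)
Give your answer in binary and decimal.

Logical shift right by 8: drop the bottom 8 bit(s), prepend 8 zero(s) on the left.
  00101000100011000110  ->  keep [001010001000], discard [11000110], prepend 00000000
= 00000000001010001000

Answer: 00000000001010001000 (648)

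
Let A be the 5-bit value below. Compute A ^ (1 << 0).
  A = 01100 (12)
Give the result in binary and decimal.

Mask = 1 << 0 = 00001
Bit 0 of A is 0; XOR with the mask flips it to 1.
  01100
^ 00001
-------
  01101

Answer: 01101 (13)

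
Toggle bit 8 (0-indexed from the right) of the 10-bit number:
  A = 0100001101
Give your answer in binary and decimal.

Mask = 1 << 8 = 0100000000
Bit 8 of A is 1; XOR with the mask flips it to 0.
  0100001101
^ 0100000000
------------
  0000001101

Answer: 0000001101 (13)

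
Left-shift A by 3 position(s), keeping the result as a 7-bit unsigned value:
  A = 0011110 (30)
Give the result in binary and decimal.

Shift left by 3: drop the top 3 bit(s), append 3 zero(s) on the right.
  0011110  ->  discard [001], keep [1110], append 000
= 1110000

Answer: 1110000 (112)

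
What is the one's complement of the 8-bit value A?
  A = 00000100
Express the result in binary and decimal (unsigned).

Flip each bit (0->1, 1->0):
  00000100
  11111011

Answer: 11111011 (251)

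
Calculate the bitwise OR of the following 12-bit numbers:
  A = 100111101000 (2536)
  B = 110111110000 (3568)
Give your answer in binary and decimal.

Apply | to each column (1 where either bit is 1):
  100111101000
| 110111110000
--------------
  110111111000

Answer: 110111111000 (3576)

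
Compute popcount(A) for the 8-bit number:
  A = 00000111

00000111
1-bits at positions (from bit 0 = LSB): 0, 1, 2
Count = 3

Answer: 3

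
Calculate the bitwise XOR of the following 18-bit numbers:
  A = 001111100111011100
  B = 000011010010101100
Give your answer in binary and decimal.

Apply ^ to each column (1 where bits differ):
  001111100111011100
^ 000011010010101100
--------------------
  001100110101110000

Answer: 001100110101110000 (52592)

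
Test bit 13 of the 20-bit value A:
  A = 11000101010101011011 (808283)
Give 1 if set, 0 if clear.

Bit 13 is the 14th from the right.
  11000101010101011011
        ^
That bit is 0.

Answer: 0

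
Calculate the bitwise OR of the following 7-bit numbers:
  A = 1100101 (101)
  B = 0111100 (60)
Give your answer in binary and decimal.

Apply | to each column (1 where either bit is 1):
  1100101
| 0111100
---------
  1111101

Answer: 1111101 (125)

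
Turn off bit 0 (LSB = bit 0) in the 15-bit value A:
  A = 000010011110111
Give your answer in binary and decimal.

Mask = ~(1 << 0) = 111111111111110
Bit 0 of A is 1, so AND-ing with the mask clears it to 0.
  000010011110111
& 111111111111110
-----------------
  000010011110110

Answer: 000010011110110 (1270)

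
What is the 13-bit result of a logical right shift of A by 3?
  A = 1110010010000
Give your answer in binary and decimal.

Logical shift right by 3: drop the bottom 3 bit(s), prepend 3 zero(s) on the left.
  1110010010000  ->  keep [1110010010], discard [000], prepend 000
= 0001110010010

Answer: 0001110010010 (914)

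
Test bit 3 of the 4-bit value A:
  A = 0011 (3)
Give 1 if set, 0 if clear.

Bit 3 is the 4th from the right.
  0011
  ^
That bit is 0.

Answer: 0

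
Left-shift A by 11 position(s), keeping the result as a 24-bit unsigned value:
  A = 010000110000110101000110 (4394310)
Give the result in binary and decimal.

Shift left by 11: drop the top 11 bit(s), append 11 zero(s) on the right.
  010000110000110101000110  ->  discard [01000011000], keep [0110101000110], append 00000000000
= 011010100011000000000000

Answer: 011010100011000000000000 (6959104)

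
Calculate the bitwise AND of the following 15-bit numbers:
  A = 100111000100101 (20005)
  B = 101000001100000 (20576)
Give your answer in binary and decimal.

Apply & to each column (1 only where both bits are 1):
  100111000100101
& 101000001100000
-----------------
  100000000100000

Answer: 100000000100000 (16416)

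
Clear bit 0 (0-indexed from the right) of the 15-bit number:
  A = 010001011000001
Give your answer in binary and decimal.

Mask = ~(1 << 0) = 111111111111110
Bit 0 of A is 1, so AND-ing with the mask clears it to 0.
  010001011000001
& 111111111111110
-----------------
  010001011000000

Answer: 010001011000000 (8896)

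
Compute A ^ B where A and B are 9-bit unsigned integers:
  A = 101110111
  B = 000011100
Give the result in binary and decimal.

Apply ^ to each column (1 where bits differ):
  101110111
^ 000011100
-----------
  101101011

Answer: 101101011 (363)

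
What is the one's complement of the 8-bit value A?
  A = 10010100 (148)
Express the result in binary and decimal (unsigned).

Flip each bit (0->1, 1->0):
  10010100
  01101011

Answer: 01101011 (107)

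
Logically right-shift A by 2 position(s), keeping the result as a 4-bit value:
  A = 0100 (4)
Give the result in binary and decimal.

Logical shift right by 2: drop the bottom 2 bit(s), prepend 2 zero(s) on the left.
  0100  ->  keep [01], discard [00], prepend 00
= 0001

Answer: 0001 (1)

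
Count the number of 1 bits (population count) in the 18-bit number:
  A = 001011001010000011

001011001010000011
1-bits at positions (from bit 0 = LSB): 0, 1, 7, 9, 12, 13, 15
Count = 7

Answer: 7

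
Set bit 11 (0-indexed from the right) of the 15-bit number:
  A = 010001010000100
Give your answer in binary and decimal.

Mask = 1 << 11 = 000100000000000
Bit 11 of A is 0, so OR-ing with the mask flips it to 1.
  010001010000100
| 000100000000000
-----------------
  010101010000100

Answer: 010101010000100 (10884)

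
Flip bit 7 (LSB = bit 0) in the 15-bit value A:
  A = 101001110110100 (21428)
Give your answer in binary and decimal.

Mask = 1 << 7 = 000000010000000
Bit 7 of A is 1; XOR with the mask flips it to 0.
  101001110110100
^ 000000010000000
-----------------
  101001100110100

Answer: 101001100110100 (21300)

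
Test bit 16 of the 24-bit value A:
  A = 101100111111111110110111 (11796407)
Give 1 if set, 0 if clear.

Bit 16 is the 17th from the right.
  101100111111111110110111
         ^
That bit is 1.

Answer: 1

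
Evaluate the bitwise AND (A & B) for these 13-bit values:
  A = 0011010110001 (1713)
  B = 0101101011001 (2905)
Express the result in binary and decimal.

Apply & to each column (1 only where both bits are 1):
  0011010110001
& 0101101011001
---------------
  0001000010001

Answer: 0001000010001 (529)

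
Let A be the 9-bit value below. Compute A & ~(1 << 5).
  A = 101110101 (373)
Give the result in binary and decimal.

Mask = ~(1 << 5) = 111011111
Bit 5 of A is 1, so AND-ing with the mask clears it to 0.
  101110101
& 111011111
-----------
  101010101

Answer: 101010101 (341)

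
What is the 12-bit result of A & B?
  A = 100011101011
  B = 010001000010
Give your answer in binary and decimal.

Apply & to each column (1 only where both bits are 1):
  100011101011
& 010001000010
--------------
  000001000010

Answer: 000001000010 (66)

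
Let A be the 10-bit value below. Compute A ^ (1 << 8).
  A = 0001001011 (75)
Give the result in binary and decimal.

Mask = 1 << 8 = 0100000000
Bit 8 of A is 0; XOR with the mask flips it to 1.
  0001001011
^ 0100000000
------------
  0101001011

Answer: 0101001011 (331)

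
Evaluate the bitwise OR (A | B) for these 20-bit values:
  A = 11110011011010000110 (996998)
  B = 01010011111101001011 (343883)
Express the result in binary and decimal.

Apply | to each column (1 where either bit is 1):
  11110011011010000110
| 01010011111101001011
----------------------
  11110011111111001111

Answer: 11110011111111001111 (999375)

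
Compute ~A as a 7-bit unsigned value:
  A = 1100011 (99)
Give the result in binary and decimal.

Flip each bit (0->1, 1->0):
  1100011
  0011100

Answer: 0011100 (28)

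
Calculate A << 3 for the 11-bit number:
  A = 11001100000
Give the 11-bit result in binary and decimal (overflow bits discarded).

Shift left by 3: drop the top 3 bit(s), append 3 zero(s) on the right.
  11001100000  ->  discard [110], keep [01100000], append 000
= 01100000000

Answer: 01100000000 (768)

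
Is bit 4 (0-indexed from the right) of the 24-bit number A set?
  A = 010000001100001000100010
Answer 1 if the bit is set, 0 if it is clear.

Bit 4 is the 5th from the right.
  010000001100001000100010
                     ^
That bit is 0.

Answer: 0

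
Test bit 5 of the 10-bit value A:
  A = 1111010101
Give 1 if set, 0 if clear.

Bit 5 is the 6th from the right.
  1111010101
      ^
That bit is 0.

Answer: 0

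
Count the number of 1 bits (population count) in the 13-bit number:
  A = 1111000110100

1111000110100
1-bits at positions (from bit 0 = LSB): 2, 4, 5, 9, 10, 11, 12
Count = 7

Answer: 7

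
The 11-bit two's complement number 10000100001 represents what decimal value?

MSB is 1, so the value is negative. Find the magnitude:
1. Invert bits:  01111011110
2. Add 1:        01111011111  = 991
3. Apply sign:   -991

Answer: -991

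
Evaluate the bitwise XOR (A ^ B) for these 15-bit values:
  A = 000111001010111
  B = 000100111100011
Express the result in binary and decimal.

Apply ^ to each column (1 where bits differ):
  000111001010111
^ 000100111100011
-----------------
  000011110110100

Answer: 000011110110100 (1972)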